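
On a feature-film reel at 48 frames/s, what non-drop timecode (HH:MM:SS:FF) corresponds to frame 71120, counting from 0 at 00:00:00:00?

00:24:41:32

71120 ÷ 48 = 1481 full seconds, remainder 32 frames.
1481 s = 0 h 24 min 41 s.
Timecode: 00:24:41:32.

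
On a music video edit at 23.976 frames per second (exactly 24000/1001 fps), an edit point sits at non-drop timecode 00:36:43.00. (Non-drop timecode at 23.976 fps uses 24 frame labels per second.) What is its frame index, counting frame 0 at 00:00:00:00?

Total seconds to the label: (0 × 3600 + 36 × 60 + 43) = 2203.
Frame index = 2203 × 24 + 0 = 52872.

frame 52872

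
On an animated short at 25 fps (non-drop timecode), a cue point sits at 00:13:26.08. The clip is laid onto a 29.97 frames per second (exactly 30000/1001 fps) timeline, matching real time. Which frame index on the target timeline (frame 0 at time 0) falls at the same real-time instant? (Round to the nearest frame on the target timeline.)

frame 24165

Source frame index: (0×3600 + 13×60 + 26) × 25 + 8 = 20158.
Real time: 20158 / (25) = 20158/25 s.
Target frame: (20158/25) × (30000/1001) = 24189600/1001 ≈ 24165.435 → 24165.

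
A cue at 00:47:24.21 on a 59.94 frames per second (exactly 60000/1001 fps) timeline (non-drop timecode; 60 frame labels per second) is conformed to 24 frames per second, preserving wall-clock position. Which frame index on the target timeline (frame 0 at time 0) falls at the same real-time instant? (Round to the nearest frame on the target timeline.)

Source frame index: (0×3600 + 47×60 + 24) × 60 + 21 = 170661.
Real time: 170661 / (60000/1001) = 56943887/20000 s.
Target frame: (56943887/20000) × (24) = 170831661/2500 ≈ 68332.664 → 68333.

frame 68333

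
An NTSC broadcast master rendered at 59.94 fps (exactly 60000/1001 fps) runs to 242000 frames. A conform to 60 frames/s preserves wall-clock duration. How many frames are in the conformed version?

Target frames = source frames × (target rate / source rate) = 242000 × (60)/(60000/1001) = 242000 × 1001/1000 = 242242.

242242 frames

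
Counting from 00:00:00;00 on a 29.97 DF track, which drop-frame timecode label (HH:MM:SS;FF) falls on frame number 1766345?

Each 10-minute DF block holds 10 × 60 × 30 − 9 × 2 = 17982 frames. 1766345 ÷ 17982 → 98 full blocks, remainder 4109.
Within the partial block the first minute is 1800 frames and each further minute 1798, so 2 further minute boundaries passed. Total skipped labels = 18 × 98 + 2 × 2 = 1768.
Non-drop label index = 1766345 + 1768 = 1768113; at 30 labels/s that is 16:22:17:03, i.e. DF 16:22:17;03.

16:22:17;03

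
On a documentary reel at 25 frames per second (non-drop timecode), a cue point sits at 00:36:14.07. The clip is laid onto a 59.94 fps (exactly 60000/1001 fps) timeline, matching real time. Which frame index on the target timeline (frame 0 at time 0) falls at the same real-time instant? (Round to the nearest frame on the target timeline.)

Source frame index: (0×3600 + 36×60 + 14) × 25 + 7 = 54357.
Real time: 54357 / (25) = 54357/25 s.
Target frame: (54357/25) × (60000/1001) = 130456800/1001 ≈ 130326.474 → 130326.

frame 130326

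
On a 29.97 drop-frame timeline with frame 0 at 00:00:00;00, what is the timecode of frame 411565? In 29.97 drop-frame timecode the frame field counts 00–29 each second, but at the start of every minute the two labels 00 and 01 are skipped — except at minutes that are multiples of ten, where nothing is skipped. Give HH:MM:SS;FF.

03:48:52;17

Ten DF minutes hold 17982 frames, so frame 411565 lies in block 22 (frames 395604–413585) with 15961 frames into that block.
The block's first minute is 1800 frames and the rest 1798 each; 15961 frames reaches minute 8, so 22 × 18 + 8 × 2 = 412 labels have been skipped so far.
Adding those back, label number 411565 + 412 = 411977 at 30 labels/s is 13732 s + 17 f = 3 h 48 min 52 s frame 17, i.e. 03:48:52;17.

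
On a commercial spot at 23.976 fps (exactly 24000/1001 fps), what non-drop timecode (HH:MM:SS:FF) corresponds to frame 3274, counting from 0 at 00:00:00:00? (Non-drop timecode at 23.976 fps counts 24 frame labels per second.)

3274 ÷ 24 = 136 full seconds, remainder 10 frames.
136 s = 0 h 2 min 16 s.
Timecode: 00:02:16:10.

00:02:16:10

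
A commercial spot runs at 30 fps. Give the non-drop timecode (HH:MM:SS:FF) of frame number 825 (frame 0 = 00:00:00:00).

825 ÷ 30 = 27 full seconds, remainder 15 frames.
27 s = 0 h 0 min 27 s.
Timecode: 00:00:27:15.

00:00:27:15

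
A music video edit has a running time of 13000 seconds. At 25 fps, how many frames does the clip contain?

Frames = 13000 × 25 = 325000.

325000 frames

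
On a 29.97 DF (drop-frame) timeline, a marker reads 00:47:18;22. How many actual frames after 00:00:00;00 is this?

85076

As if non-drop at 30 labels/s: (0 × 3600 + 47 × 60 + 18) × 30 + 22 = 85162.
Minute boundaries passed: 47; those not divisible by 10: 47 − 4 = 43; dropped labels = 2 × 43 = 86.
Actual frame index = 85162 − 86 = 85076.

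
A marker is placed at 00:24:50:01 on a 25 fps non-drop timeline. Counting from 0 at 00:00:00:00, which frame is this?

Total seconds to the label: (0 × 3600 + 24 × 60 + 50) = 1490.
Frame index = 1490 × 25 + 1 = 37251.

frame 37251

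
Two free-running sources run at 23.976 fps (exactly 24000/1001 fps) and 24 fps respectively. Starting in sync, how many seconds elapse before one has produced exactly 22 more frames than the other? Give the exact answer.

11011/12 seconds

The gap grows by |24 − 24000/1001| = 24/1001 frames per second.
Time for a 22-frame gap: 22 ÷ (24/1001) = 11011/12 s.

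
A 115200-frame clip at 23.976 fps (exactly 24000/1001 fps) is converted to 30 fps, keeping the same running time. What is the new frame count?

Target frames = source frames × (target rate / source rate) = 115200 × (30)/(24000/1001) = 115200 × 1001/800 = 144144.

144144 frames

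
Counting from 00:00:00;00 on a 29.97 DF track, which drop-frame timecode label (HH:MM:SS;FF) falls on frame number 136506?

Each 10-minute DF block holds 10 × 60 × 30 − 9 × 2 = 17982 frames. 136506 ÷ 17982 → 7 full blocks, remainder 10632.
Within the partial block the first minute is 1800 frames and each further minute 1798, so 5 further minute boundaries passed. Total skipped labels = 18 × 7 + 2 × 5 = 136.
Non-drop label index = 136506 + 136 = 136642; at 30 labels/s that is 01:15:54:22, i.e. DF 01:15:54;22.

01:15:54;22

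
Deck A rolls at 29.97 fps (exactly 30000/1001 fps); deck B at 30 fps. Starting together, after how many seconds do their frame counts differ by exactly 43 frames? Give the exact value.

43043/30 seconds

The gap grows by |30 − 30000/1001| = 30/1001 frames per second.
Time for a 43-frame gap: 43 ÷ (30/1001) = 43043/30 s.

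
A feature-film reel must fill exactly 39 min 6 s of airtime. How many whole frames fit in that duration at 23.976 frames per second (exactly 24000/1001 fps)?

39 min 6 s = 2346 s.
Frames = 2346 × 24000/1001 = 56304000/1001 ≈ 56247.7522.
Complete frames: 56247.

56247 frames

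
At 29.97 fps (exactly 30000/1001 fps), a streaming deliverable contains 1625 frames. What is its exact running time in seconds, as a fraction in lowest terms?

13013/240 seconds

Running time = 1625 ÷ (30000/1001) = 1625 × 1001/30000 = 13013/240 s.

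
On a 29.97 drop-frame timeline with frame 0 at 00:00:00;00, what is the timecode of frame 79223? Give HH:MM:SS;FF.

Ten DF minutes hold 17982 frames, so frame 79223 lies in block 4 (frames 71928–89909) with 7295 frames into that block.
The block's first minute is 1800 frames and the rest 1798 each; 7295 frames reaches minute 4, so 4 × 18 + 4 × 2 = 80 labels have been skipped so far.
Adding those back, label number 79223 + 80 = 79303 at 30 labels/s is 2643 s + 13 f = 0 h 44 min 3 s frame 13, i.e. 00:44:03;13.

00:44:03;13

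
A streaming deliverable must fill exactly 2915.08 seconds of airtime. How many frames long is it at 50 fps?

145754 frames

Frames = 2915.08 × 50 = 145754.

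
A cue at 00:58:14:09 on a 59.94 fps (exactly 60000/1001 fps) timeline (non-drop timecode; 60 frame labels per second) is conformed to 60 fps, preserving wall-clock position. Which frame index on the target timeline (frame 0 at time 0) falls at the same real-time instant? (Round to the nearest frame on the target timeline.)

Source frame index: (0×3600 + 58×60 + 14) × 60 + 9 = 209649.
Real time: 209649 / (60000/1001) = 69952883/20000 s.
Target frame: (69952883/20000) × (60) = 209858649/1000 ≈ 209858.649 → 209859.

frame 209859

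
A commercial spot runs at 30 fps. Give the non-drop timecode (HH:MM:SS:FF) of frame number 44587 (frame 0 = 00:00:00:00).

44587 ÷ 30 = 1486 full seconds, remainder 7 frames.
1486 s = 0 h 24 min 46 s.
Timecode: 00:24:46:07.

00:24:46:07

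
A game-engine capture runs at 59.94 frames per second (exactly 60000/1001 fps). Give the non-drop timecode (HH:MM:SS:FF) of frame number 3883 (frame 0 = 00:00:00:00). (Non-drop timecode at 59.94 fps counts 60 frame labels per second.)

00:01:04:43

3883 ÷ 60 = 64 full seconds, remainder 43 frames.
64 s = 0 h 1 min 4 s.
Timecode: 00:01:04:43.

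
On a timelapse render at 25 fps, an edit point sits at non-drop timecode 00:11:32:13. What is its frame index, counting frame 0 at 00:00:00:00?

Total seconds to the label: (0 × 3600 + 11 × 60 + 32) = 692.
Frame index = 692 × 25 + 13 = 17313.

17313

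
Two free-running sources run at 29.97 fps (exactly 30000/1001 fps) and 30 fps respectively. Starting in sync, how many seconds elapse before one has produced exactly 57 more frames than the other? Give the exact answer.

1901.9 seconds

The gap grows by |30 − 30000/1001| = 30/1001 frames per second.
Time for a 57-frame gap: 57 ÷ (30/1001) = 1901.9 s.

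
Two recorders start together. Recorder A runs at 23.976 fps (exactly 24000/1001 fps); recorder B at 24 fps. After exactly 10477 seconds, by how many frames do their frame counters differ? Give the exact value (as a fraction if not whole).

A emits 24000/1001 × 10477 = 251448000/1001 frames; B emits 24 × 10477 = 251448.
Difference = 251448/1001 frames (≈ 251.1968); B is ahead of A.

251448/1001 frames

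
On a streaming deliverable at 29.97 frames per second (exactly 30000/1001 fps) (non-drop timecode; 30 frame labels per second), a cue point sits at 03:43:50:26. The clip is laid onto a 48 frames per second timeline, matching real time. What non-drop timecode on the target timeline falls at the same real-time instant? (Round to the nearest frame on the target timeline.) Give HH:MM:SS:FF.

Source frame index: (3×3600 + 43×60 + 50) × 30 + 26 = 402926.
Real time: 402926 / (30000/1001) = 201664463/15000 s.
Target frame: (201664463/15000) × (48) = 403328926/625 ≈ 645326.282 → 645326.
At 48 labels/s: frame 645326 → 03:44:04:14.

03:44:04:14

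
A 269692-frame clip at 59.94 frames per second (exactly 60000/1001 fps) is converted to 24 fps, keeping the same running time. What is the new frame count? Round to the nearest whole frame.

Frames at target rate = 269692 × (24) / (60000/1001) = 67490423/625 ≈ 107984.677.
Nearest whole frame: 107985.

107985 frames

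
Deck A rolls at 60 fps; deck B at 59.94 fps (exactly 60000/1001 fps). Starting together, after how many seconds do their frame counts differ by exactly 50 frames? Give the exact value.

5005/6 seconds

The gap grows by |60000/1001 − 60| = 60/1001 frames per second.
Time for a 50-frame gap: 50 ÷ (60/1001) = 5005/6 s.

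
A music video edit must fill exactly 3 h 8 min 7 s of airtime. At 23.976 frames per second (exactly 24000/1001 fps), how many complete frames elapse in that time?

270617 frames

3 h 8 min 7 s = 11287 s.
Frames = 11287 × 24000/1001 = 270888000/1001 ≈ 270617.3826.
Complete frames: 270617.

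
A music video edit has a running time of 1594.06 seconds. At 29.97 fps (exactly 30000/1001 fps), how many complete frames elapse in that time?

Frames = 1594.06 × 30000/1001 = 3678600/77 ≈ 47774.0260.
Complete frames: 47774.

47774 frames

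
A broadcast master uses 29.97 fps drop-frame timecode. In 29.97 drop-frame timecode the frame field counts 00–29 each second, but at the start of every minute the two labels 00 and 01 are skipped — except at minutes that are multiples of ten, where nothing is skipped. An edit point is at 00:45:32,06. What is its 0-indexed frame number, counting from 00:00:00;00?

81884

Complete 10-minute blocks: 4, each 17982 frames → 71928.
Remaining 5 whole minutes in the current block: 1800 + 4 × 1798 = 8992 frames.
Within the current minute: 32 × 30 + 6 − 2 = 964 (labels ;00/;01 skipped at this minute). Total = 71928 + 8992 + 964 = 81884.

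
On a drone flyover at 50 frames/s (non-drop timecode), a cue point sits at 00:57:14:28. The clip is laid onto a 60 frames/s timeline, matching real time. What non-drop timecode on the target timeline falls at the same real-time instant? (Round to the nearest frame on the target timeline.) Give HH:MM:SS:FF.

Source frame index: (0×3600 + 57×60 + 14) × 50 + 28 = 171728.
Real time: 171728 / (50) = 85864/25 s.
Target frame: (85864/25) × (60) = 1030368/5 ≈ 206073.600 → 206074.
At 60 labels/s: frame 206074 → 00:57:14:34.

00:57:14:34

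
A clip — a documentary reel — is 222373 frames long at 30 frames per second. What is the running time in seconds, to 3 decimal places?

7412.433 seconds

Running time = 222373 × 1/30 = 222373/30 s ≈ 7412.433 s.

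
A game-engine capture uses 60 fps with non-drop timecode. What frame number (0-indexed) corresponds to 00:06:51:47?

frame 24707

Total seconds to the label: (0 × 3600 + 6 × 60 + 51) = 411.
Frame index = 411 × 60 + 47 = 24707.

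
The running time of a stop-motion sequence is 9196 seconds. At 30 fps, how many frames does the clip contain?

Frames = 9196 × 30 = 275880.

275880 frames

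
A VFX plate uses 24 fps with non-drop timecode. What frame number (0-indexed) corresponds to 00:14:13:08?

20480

Total seconds to the label: (0 × 3600 + 14 × 60 + 13) = 853.
Frame index = 853 × 24 + 8 = 20480.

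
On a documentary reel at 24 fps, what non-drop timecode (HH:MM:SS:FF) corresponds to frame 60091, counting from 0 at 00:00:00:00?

60091 ÷ 24 = 2503 full seconds, remainder 19 frames.
2503 s = 0 h 41 min 43 s.
Timecode: 00:41:43:19.

00:41:43:19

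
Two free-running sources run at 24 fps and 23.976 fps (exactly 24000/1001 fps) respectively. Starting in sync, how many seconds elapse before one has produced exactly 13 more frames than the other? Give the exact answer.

13013/24 seconds

The gap grows by |24000/1001 − 24| = 24/1001 frames per second.
Time for a 13-frame gap: 13 ÷ (24/1001) = 13013/24 s.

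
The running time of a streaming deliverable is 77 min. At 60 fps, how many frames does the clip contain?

77 min = 4620 s.
Frames = 4620 × 60 = 277200.

277200 frames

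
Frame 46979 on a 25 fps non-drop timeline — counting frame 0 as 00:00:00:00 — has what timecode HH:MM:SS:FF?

00:31:19:04

46979 ÷ 25 = 1879 full seconds, remainder 4 frames.
1879 s = 0 h 31 min 19 s.
Timecode: 00:31:19:04.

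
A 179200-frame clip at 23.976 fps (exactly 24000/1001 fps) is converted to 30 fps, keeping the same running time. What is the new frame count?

224224 frames

Target frames = source frames × (target rate / source rate) = 179200 × (30)/(24000/1001) = 179200 × 1001/800 = 224224.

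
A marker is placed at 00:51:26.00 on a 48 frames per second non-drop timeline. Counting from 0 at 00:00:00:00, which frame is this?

frame 148128

Total seconds to the label: (0 × 3600 + 51 × 60 + 26) = 3086.
Frame index = 3086 × 48 + 0 = 148128.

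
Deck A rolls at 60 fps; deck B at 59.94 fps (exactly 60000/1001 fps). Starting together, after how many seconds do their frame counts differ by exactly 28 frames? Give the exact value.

The gap grows by |60000/1001 − 60| = 60/1001 frames per second.
Time for a 28-frame gap: 28 ÷ (60/1001) = 7007/15 s.

7007/15 seconds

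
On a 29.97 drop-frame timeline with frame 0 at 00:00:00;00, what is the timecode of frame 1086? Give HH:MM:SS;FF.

Ten DF minutes hold 17982 frames, so frame 1086 lies in block 0 (frames 0–17981) with 1086 frames into that block.
The block's first minute is 1800 frames and the rest 1798 each; 1086 frames reaches minute 0, so 0 × 18 + 0 × 2 = 0 labels have been skipped so far.
Adding those back, label number 1086 + 0 = 1086 at 30 labels/s is 36 s + 6 f = 0 h 0 min 36 s frame 6, i.e. 00:00:36;06.

00:00:36;06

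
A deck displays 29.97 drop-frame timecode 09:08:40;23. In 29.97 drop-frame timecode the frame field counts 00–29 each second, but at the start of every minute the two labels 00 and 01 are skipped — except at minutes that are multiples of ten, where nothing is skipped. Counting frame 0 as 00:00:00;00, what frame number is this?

Complete 10-minute blocks: 54, each 17982 frames → 971028.
Remaining 8 whole minutes in the current block: 1800 + 7 × 1798 = 14386 frames.
Within the current minute: 40 × 30 + 23 − 2 = 1221 (labels ;00/;01 skipped at this minute). Total = 971028 + 14386 + 1221 = 986635.

986635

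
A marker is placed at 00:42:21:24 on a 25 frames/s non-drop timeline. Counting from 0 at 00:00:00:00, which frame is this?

Total seconds to the label: (0 × 3600 + 42 × 60 + 21) = 2541.
Frame index = 2541 × 25 + 24 = 63549.

63549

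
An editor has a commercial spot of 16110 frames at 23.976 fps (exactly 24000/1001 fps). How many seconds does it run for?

671.92125 seconds

Running time = 16110 / (24000/1001) = 671.92125 s.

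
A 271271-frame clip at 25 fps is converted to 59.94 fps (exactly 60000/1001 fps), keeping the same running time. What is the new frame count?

650400 frames

Target frames = source frames × (target rate / source rate) = 271271 × (60000/1001)/(25) = 271271 × 2400/1001 = 650400.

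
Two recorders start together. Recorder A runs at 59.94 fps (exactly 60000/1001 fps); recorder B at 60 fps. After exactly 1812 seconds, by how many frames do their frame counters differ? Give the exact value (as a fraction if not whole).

108720/1001 frames

A emits 60000/1001 × 1812 = 108720000/1001 frames; B emits 60 × 1812 = 108720.
Difference = 108720/1001 frames (≈ 108.6114); B is ahead of A.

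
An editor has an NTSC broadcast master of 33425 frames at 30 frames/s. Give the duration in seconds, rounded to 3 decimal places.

1114.167 seconds

Running time = 33425 × 1/30 = 6685/6 s ≈ 1114.167 s.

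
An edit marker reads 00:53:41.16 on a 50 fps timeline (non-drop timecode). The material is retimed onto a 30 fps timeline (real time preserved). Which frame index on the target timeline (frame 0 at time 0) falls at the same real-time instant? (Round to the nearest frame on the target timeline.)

frame 96640

Source frame index: (0×3600 + 53×60 + 41) × 50 + 16 = 161066.
Real time: 161066 / (50) = 80533/25 s.
Target frame: (80533/25) × (30) = 483198/5 ≈ 96639.600 → 96640.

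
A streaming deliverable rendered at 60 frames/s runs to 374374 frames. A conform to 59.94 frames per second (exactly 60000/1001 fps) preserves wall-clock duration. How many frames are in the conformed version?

374000 frames

Target frames = source frames × (target rate / source rate) = 374374 × (60000/1001)/(60) = 374374 × 1000/1001 = 374000.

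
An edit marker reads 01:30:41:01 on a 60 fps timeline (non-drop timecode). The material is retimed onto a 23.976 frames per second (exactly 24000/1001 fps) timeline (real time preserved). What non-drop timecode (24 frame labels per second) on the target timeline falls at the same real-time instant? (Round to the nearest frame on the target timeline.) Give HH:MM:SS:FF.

01:30:35:14

Source frame index: (1×3600 + 30×60 + 41) × 60 + 1 = 326461.
Real time: 326461 / (60) = 326461/60 s.
Target frame: (326461/60) × (24000/1001) = 130584400/1001 ≈ 130453.946 → 130454.
At 24 labels/s: frame 130454 → 01:30:35:14.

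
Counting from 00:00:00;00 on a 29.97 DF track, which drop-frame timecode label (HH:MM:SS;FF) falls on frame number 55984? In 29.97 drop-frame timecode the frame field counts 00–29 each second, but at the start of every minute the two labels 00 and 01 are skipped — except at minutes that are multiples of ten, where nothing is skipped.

Ten DF minutes hold 17982 frames, so frame 55984 lies in block 3 (frames 53946–71927) with 2038 frames into that block.
The block's first minute is 1800 frames and the rest 1798 each; 2038 frames reaches minute 1, so 3 × 18 + 1 × 2 = 56 labels have been skipped so far.
Adding those back, label number 55984 + 56 = 56040 at 30 labels/s is 1868 s + 0 f = 0 h 31 min 8 s frame 0, i.e. 00:31:08;00.

00:31:08;00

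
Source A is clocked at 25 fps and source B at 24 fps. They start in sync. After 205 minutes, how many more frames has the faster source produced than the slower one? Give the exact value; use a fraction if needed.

205 min = 12300 s.
A emits 25 × 12300 = 307500 frames; B emits 24 × 12300 = 295200.
Difference = 12300 frames; B is behind A.

12300 frames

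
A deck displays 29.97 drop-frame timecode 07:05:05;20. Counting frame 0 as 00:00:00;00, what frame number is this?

764404

As if non-drop at 30 labels/s: (7 × 3600 + 5 × 60 + 5) × 30 + 20 = 765170.
Minute boundaries passed: 425; those not divisible by 10: 425 − 42 = 383; dropped labels = 2 × 383 = 766.
Actual frame index = 765170 − 766 = 764404.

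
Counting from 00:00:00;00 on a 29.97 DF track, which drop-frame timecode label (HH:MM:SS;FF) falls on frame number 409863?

Each 10-minute DF block holds 10 × 60 × 30 − 9 × 2 = 17982 frames. 409863 ÷ 17982 → 22 full blocks, remainder 14259.
Within the partial block the first minute is 1800 frames and each further minute 1798, so 7 further minute boundaries passed. Total skipped labels = 18 × 22 + 2 × 7 = 410.
Non-drop label index = 409863 + 410 = 410273; at 30 labels/s that is 03:47:55:23, i.e. DF 03:47:55;23.

03:47:55;23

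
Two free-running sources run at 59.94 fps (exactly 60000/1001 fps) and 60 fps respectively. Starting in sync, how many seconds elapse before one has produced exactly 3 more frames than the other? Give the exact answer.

The gap grows by |60 − 60000/1001| = 60/1001 frames per second.
Time for a 3-frame gap: 3 ÷ (60/1001) = 50.05 s.

50.05 seconds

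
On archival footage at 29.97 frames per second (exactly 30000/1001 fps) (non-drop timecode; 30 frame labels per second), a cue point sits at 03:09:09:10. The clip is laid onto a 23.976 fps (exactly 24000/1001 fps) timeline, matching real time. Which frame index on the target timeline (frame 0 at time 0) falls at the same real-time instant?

frame 272384

Source frame index: (3×3600 + 9×60 + 9) × 30 + 10 = 340480.
Real time: 340480 / (30000/1001) = 4260256/375 s.
Target frame: (4260256/375) × (24000/1001) = 272384.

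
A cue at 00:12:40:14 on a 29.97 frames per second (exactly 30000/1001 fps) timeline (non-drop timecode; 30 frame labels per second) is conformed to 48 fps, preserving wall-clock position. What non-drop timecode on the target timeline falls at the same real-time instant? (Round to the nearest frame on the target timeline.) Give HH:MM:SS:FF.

Source frame index: (0×3600 + 12×60 + 40) × 30 + 14 = 22814.
Real time: 22814 / (30000/1001) = 11418407/15000 s.
Target frame: (11418407/15000) × (48) = 22836814/625 ≈ 36538.902 → 36539.
At 48 labels/s: frame 36539 → 00:12:41:11.

00:12:41:11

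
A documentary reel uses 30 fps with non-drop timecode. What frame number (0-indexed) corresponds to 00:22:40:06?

frame 40806

Total seconds to the label: (0 × 3600 + 22 × 60 + 40) = 1360.
Frame index = 1360 × 30 + 6 = 40806.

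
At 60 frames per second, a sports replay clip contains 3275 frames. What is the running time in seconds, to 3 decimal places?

Running time = 3275 × 1/60 = 655/12 s ≈ 54.583 s.

54.583 seconds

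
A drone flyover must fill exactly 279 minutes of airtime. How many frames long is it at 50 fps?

279 min = 16740 s.
Frames = 16740 × 50 = 837000.

837000 frames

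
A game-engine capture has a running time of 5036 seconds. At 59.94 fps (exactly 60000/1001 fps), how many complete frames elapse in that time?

301858 frames

Frames = 5036 × 60000/1001 = 302160000/1001 ≈ 301858.1419.
Complete frames: 301858.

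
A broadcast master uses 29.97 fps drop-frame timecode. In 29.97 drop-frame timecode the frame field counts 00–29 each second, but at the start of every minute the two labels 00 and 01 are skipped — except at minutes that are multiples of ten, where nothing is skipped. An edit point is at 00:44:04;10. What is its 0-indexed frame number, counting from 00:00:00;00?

Complete 10-minute blocks: 4, each 17982 frames → 71928.
Remaining 4 whole minutes in the current block: 1800 + 3 × 1798 = 7194 frames.
Within the current minute: 4 × 30 + 10 − 2 = 128 (labels ;00/;01 skipped at this minute). Total = 71928 + 7194 + 128 = 79250.

79250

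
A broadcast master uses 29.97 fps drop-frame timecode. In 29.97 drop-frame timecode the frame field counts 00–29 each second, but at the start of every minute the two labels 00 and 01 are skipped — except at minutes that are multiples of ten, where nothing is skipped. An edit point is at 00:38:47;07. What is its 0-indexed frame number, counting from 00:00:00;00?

69747

Complete 10-minute blocks: 3, each 17982 frames → 53946.
Remaining 8 whole minutes in the current block: 1800 + 7 × 1798 = 14386 frames.
Within the current minute: 47 × 30 + 7 − 2 = 1415 (labels ;00/;01 skipped at this minute). Total = 53946 + 14386 + 1415 = 69747.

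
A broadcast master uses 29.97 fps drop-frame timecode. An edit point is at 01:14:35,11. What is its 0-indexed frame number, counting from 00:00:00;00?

134127

As if non-drop at 30 labels/s: (1 × 3600 + 14 × 60 + 35) × 30 + 11 = 134261.
Minute boundaries passed: 74; those not divisible by 10: 74 − 7 = 67; dropped labels = 2 × 67 = 134.
Actual frame index = 134261 − 134 = 134127.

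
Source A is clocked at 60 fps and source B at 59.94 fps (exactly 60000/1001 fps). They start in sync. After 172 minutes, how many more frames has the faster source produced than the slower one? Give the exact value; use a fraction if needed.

172 min = 10320 s.
A emits 60 × 10320 = 619200 frames; B emits 60000/1001 × 10320 = 619200000/1001.
Difference = 619200/1001 frames (≈ 618.5814); B is behind A.

619200/1001 frames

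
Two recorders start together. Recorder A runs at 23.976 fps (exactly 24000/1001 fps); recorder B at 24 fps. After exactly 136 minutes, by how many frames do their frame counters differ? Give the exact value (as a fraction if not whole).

195840/1001 frames

136 min = 8160 s.
A emits 24000/1001 × 8160 = 195840000/1001 frames; B emits 24 × 8160 = 195840.
Difference = 195840/1001 frames (≈ 195.6444); B is ahead of A.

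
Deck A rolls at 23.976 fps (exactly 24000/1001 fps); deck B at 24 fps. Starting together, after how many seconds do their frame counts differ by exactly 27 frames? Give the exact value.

The gap grows by |24 − 24000/1001| = 24/1001 frames per second.
Time for a 27-frame gap: 27 ÷ (24/1001) = 1126.125 s.

1126.125 seconds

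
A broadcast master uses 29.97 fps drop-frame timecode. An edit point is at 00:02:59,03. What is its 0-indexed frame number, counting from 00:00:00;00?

Complete 10-minute blocks: 0, each 17982 frames → 0.
Remaining 2 whole minutes in the current block: 1800 + 1 × 1798 = 3598 frames.
Within the current minute: 59 × 30 + 3 − 2 = 1771 (labels ;00/;01 skipped at this minute). Total = 0 + 3598 + 1771 = 5369.

5369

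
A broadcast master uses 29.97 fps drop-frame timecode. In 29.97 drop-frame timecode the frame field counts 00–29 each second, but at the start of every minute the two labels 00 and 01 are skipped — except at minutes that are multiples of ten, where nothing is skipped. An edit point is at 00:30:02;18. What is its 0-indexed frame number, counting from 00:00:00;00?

Complete 10-minute blocks: 3, each 17982 frames → 53946.
Remaining 0 whole minutes in the current block: 0 frames.
Within the current minute: 2 × 30 + 18 = 78. Total = 53946 + 0 + 78 = 54024.

54024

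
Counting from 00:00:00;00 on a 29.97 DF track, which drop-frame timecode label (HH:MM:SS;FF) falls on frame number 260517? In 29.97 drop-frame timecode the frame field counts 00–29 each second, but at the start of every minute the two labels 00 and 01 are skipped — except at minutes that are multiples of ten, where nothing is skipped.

Ten DF minutes hold 17982 frames, so frame 260517 lies in block 14 (frames 251748–269729) with 8769 frames into that block.
The block's first minute is 1800 frames and the rest 1798 each; 8769 frames reaches minute 4, so 14 × 18 + 4 × 2 = 260 labels have been skipped so far.
Adding those back, label number 260517 + 260 = 260777 at 30 labels/s is 8692 s + 17 f = 2 h 24 min 52 s frame 17, i.e. 02:24:52;17.

02:24:52;17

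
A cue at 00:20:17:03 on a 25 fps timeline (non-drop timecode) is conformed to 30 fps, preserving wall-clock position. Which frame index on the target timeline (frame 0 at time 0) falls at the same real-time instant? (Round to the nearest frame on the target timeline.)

Source frame index: (0×3600 + 20×60 + 17) × 25 + 3 = 30428.
Real time: 30428 / (25) = 30428/25 s.
Target frame: (30428/25) × (30) = 182568/5 ≈ 36513.600 → 36514.

frame 36514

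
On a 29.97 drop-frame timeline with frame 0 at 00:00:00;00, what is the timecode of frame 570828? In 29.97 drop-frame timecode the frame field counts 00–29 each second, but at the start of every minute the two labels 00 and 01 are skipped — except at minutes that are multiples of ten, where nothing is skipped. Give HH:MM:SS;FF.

05:17:26;20

Each 10-minute DF block holds 10 × 60 × 30 − 9 × 2 = 17982 frames. 570828 ÷ 17982 → 31 full blocks, remainder 13386.
Within the partial block the first minute is 1800 frames and each further minute 1798, so 7 further minute boundaries passed. Total skipped labels = 18 × 31 + 2 × 7 = 572.
Non-drop label index = 570828 + 572 = 571400; at 30 labels/s that is 05:17:26:20, i.e. DF 05:17:26;20.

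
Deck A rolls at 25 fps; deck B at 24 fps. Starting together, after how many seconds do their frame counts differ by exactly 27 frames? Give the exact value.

27 seconds

The gap grows by |24 − 25| = 1 frame per second.
Time for a 27-frame gap: 27 ÷ (1) = 27 s.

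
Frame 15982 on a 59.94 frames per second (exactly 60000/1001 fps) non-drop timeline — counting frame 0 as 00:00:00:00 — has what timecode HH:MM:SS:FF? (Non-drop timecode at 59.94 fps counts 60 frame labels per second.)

15982 ÷ 60 = 266 full seconds, remainder 22 frames.
266 s = 0 h 4 min 26 s.
Timecode: 00:04:26:22.

00:04:26:22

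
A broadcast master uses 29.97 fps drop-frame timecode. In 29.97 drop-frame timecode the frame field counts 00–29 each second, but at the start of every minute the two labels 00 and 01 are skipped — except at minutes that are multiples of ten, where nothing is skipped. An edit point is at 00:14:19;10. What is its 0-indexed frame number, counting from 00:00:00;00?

Complete 10-minute blocks: 1, each 17982 frames → 17982.
Remaining 4 whole minutes in the current block: 1800 + 3 × 1798 = 7194 frames.
Within the current minute: 19 × 30 + 10 − 2 = 578 (labels ;00/;01 skipped at this minute). Total = 17982 + 7194 + 578 = 25754.

25754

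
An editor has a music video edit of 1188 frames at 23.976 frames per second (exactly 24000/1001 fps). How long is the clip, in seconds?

Running time = 1188 / (24000/1001) = 49.5495 s.

49.5495 seconds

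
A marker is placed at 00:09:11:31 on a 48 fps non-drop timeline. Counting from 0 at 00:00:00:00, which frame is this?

Total seconds to the label: (0 × 3600 + 9 × 60 + 11) = 551.
Frame index = 551 × 48 + 31 = 26479.

26479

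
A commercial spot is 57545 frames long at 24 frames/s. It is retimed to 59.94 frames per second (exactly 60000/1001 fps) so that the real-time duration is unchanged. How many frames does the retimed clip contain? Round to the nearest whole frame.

Frames at target rate = 57545 × (60000/1001) / (24) = 143862500/1001 ≈ 143718.781.
Nearest whole frame: 143719.

143719 frames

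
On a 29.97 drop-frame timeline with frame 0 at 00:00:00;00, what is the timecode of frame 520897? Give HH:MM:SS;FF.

Ten DF minutes hold 17982 frames, so frame 520897 lies in block 28 (frames 503496–521477) with 17401 frames into that block.
The block's first minute is 1800 frames and the rest 1798 each; 17401 frames reaches minute 9, so 28 × 18 + 9 × 2 = 522 labels have been skipped so far.
Adding those back, label number 520897 + 522 = 521419 at 30 labels/s is 17380 s + 19 f = 4 h 49 min 40 s frame 19, i.e. 04:49:40;19.

04:49:40;19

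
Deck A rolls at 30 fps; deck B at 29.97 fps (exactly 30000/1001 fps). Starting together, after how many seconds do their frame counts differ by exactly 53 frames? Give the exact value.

The gap grows by |30000/1001 − 30| = 30/1001 frames per second.
Time for a 53-frame gap: 53 ÷ (30/1001) = 53053/30 s.

53053/30 seconds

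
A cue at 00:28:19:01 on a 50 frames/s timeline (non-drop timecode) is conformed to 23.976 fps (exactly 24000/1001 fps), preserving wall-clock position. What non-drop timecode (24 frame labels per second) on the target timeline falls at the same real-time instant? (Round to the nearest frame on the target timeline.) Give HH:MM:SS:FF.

Source frame index: (0×3600 + 28×60 + 19) × 50 + 1 = 84951.
Real time: 84951 / (50) = 84951/50 s.
Target frame: (84951/50) × (24000/1001) = 40776480/1001 ≈ 40735.744 → 40736.
At 24 labels/s: frame 40736 → 00:28:17:08.

00:28:17:08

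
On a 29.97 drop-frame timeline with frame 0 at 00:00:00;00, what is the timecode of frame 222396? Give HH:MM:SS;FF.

Each 10-minute DF block holds 10 × 60 × 30 − 9 × 2 = 17982 frames. 222396 ÷ 17982 → 12 full blocks, remainder 6612.
Within the partial block the first minute is 1800 frames and each further minute 1798, so 3 further minute boundaries passed. Total skipped labels = 18 × 12 + 2 × 3 = 222.
Non-drop label index = 222396 + 222 = 222618; at 30 labels/s that is 02:03:40:18, i.e. DF 02:03:40;18.

02:03:40;18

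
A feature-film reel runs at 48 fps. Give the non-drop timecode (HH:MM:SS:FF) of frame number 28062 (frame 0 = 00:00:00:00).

00:09:44:30

28062 ÷ 48 = 584 full seconds, remainder 30 frames.
584 s = 0 h 9 min 44 s.
Timecode: 00:09:44:30.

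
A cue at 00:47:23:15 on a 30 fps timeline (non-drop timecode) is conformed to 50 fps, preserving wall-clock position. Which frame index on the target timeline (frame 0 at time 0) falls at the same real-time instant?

Source frame index: (0×3600 + 47×60 + 23) × 30 + 15 = 85305.
Real time: 85305 / (30) = 5687/2 s.
Target frame: (5687/2) × (50) = 142175.

frame 142175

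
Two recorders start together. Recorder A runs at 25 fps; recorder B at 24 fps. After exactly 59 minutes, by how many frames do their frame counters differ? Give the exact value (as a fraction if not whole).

3540 frames

59 min = 3540 s.
A emits 25 × 3540 = 88500 frames; B emits 24 × 3540 = 84960.
Difference = 3540 frames; B is behind A.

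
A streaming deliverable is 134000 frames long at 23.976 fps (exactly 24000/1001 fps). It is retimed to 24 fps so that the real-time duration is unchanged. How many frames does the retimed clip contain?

134134 frames

Target frames = source frames × (target rate / source rate) = 134000 × (24)/(24000/1001) = 134000 × 1001/1000 = 134134.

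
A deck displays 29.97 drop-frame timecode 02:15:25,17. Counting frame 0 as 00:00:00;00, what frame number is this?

243523

As if non-drop at 30 labels/s: (2 × 3600 + 15 × 60 + 25) × 30 + 17 = 243767.
Minute boundaries passed: 135; those not divisible by 10: 135 − 13 = 122; dropped labels = 2 × 122 = 244.
Actual frame index = 243767 − 244 = 243523.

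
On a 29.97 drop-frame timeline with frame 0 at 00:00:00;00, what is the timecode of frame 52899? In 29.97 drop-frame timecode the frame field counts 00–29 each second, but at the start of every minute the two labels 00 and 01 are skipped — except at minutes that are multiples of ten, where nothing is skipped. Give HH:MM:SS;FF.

Ten DF minutes hold 17982 frames, so frame 52899 lies in block 2 (frames 35964–53945) with 16935 frames into that block.
The block's first minute is 1800 frames and the rest 1798 each; 16935 frames reaches minute 9, so 2 × 18 + 9 × 2 = 54 labels have been skipped so far.
Adding those back, label number 52899 + 54 = 52953 at 30 labels/s is 1765 s + 3 f = 0 h 29 min 25 s frame 3, i.e. 00:29:25;03.

00:29:25;03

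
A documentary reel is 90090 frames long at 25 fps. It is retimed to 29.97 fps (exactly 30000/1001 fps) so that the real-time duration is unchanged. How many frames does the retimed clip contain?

108000 frames

Target frames = source frames × (target rate / source rate) = 90090 × (30000/1001)/(25) = 90090 × 1200/1001 = 108000.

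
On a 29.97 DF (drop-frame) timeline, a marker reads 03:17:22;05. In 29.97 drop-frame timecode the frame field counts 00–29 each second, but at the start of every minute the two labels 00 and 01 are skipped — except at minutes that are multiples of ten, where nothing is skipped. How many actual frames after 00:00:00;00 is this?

As if non-drop at 30 labels/s: (3 × 3600 + 17 × 60 + 22) × 30 + 5 = 355265.
Minute boundaries passed: 197; those not divisible by 10: 197 − 19 = 178; dropped labels = 2 × 178 = 356.
Actual frame index = 355265 − 356 = 354909.

354909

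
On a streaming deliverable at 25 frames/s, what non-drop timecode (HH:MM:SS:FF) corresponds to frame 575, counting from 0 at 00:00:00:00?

575 ÷ 25 = 23 full seconds, remainder 0 frames.
23 s = 0 h 0 min 23 s.
Timecode: 00:00:23:00.

00:00:23:00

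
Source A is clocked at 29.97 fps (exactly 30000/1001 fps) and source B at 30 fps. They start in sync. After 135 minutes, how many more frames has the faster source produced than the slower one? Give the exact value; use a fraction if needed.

243000/1001 frames

135 min = 8100 s.
A emits 30000/1001 × 8100 = 243000000/1001 frames; B emits 30 × 8100 = 243000.
Difference = 243000/1001 frames (≈ 242.7572); B is ahead of A.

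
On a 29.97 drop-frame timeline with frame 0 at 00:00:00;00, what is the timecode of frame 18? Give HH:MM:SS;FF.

00:00:00;18

Each 10-minute DF block holds 10 × 60 × 30 − 9 × 2 = 17982 frames. 18 ÷ 17982 → 0 full blocks, remainder 18.
Within the partial block the first minute is 1800 frames and each further minute 1798, so 0 further minute boundaries passed. Total skipped labels = 18 × 0 + 2 × 0 = 0.
Non-drop label index = 18 + 0 = 18; at 30 labels/s that is 00:00:00:18, i.e. DF 00:00:00;18.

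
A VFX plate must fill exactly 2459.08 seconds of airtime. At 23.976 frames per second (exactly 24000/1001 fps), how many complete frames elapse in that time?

Frames = 2459.08 × 24000/1001 = 4539840/77 ≈ 58958.9610.
Complete frames: 58958.

58958 frames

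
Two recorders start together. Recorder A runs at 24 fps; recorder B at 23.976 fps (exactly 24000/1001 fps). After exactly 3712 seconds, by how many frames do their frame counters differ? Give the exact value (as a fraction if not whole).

A emits 24 × 3712 = 89088 frames; B emits 24000/1001 × 3712 = 89088000/1001.
Difference = 89088/1001 frames (≈ 88.9990); B is behind A.

89088/1001 frames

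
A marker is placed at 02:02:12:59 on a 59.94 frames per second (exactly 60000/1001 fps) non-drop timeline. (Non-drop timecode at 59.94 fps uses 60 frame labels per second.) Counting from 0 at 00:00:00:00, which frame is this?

frame 439979

Total seconds to the label: (2 × 3600 + 2 × 60 + 12) = 7332.
Frame index = 7332 × 60 + 59 = 439979.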